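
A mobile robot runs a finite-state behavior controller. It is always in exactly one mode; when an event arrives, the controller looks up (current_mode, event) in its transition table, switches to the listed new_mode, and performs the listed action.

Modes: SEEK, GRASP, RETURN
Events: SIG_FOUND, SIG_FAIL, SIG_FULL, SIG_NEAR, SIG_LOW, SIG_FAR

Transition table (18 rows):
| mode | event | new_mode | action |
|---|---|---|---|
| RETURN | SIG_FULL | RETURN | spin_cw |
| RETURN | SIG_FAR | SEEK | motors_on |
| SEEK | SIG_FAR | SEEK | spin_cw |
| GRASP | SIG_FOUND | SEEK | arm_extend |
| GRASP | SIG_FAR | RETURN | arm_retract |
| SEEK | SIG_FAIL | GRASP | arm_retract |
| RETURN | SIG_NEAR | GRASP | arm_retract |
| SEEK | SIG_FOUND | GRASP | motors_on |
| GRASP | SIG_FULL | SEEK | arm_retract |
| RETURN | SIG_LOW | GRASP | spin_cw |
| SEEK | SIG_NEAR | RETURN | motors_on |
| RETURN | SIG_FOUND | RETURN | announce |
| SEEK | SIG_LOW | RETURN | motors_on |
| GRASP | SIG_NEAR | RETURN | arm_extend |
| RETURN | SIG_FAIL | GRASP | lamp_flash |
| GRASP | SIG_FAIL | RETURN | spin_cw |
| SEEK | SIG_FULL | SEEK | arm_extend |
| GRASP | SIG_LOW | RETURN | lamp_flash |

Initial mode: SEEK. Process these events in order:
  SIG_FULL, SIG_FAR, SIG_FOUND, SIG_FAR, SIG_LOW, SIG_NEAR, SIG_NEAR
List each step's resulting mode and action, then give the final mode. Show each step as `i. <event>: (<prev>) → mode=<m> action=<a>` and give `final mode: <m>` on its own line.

1. SIG_FULL: (SEEK) → mode=SEEK action=arm_extend
2. SIG_FAR: (SEEK) → mode=SEEK action=spin_cw
3. SIG_FOUND: (SEEK) → mode=GRASP action=motors_on
4. SIG_FAR: (GRASP) → mode=RETURN action=arm_retract
5. SIG_LOW: (RETURN) → mode=GRASP action=spin_cw
6. SIG_NEAR: (GRASP) → mode=RETURN action=arm_extend
7. SIG_NEAR: (RETURN) → mode=GRASP action=arm_retract

final mode: GRASP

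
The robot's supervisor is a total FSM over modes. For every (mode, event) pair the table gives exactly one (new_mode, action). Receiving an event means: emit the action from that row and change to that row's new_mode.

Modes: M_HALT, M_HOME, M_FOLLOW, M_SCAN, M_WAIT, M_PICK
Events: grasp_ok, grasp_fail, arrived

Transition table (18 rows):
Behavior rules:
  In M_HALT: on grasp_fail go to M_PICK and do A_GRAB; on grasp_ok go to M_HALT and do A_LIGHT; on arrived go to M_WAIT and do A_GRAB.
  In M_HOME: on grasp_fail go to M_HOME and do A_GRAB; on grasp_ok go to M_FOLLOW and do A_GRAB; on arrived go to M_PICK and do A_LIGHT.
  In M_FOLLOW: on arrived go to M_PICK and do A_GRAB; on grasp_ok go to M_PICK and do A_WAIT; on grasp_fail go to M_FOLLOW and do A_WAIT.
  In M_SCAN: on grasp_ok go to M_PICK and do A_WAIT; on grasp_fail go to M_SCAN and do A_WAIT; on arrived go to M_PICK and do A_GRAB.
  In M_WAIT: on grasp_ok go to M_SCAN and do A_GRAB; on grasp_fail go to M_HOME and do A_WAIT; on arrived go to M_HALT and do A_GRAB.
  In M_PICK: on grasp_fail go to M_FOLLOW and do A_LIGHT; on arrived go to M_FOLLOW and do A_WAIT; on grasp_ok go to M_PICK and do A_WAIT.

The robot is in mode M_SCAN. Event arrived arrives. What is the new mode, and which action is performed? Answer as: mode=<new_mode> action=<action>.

mode=M_PICK action=A_GRAB

current mode = M_SCAN; filter table to that mode:
  (M_SCAN, grasp_ok) → (M_PICK, A_WAIT)
  (M_SCAN, grasp_fail) → (M_SCAN, A_WAIT)
  (M_SCAN, arrived) → (M_PICK, A_GRAB)  ← event matches
event = arrived selects (M_PICK, A_GRAB)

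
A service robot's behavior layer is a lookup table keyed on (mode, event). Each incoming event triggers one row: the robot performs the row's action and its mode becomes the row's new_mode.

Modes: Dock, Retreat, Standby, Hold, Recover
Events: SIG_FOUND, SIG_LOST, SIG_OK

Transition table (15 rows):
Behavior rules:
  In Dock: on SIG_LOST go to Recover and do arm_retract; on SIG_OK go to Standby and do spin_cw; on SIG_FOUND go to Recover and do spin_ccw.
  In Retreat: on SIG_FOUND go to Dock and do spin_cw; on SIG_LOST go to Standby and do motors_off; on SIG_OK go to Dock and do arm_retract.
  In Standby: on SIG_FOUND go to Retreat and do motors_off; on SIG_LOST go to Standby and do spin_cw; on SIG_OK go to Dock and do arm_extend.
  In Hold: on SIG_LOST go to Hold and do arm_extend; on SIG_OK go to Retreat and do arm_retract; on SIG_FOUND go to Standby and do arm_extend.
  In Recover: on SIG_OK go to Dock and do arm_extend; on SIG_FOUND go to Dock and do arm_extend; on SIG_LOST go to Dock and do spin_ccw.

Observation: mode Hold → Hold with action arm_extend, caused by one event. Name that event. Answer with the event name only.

SIG_LOST

try SIG_FOUND: (Hold, SIG_FOUND) → (Standby, arm_extend)
try SIG_LOST: (Hold, SIG_LOST) → (Hold, arm_extend)  ← matches
try SIG_OK: (Hold, SIG_OK) → (Retreat, arm_retract)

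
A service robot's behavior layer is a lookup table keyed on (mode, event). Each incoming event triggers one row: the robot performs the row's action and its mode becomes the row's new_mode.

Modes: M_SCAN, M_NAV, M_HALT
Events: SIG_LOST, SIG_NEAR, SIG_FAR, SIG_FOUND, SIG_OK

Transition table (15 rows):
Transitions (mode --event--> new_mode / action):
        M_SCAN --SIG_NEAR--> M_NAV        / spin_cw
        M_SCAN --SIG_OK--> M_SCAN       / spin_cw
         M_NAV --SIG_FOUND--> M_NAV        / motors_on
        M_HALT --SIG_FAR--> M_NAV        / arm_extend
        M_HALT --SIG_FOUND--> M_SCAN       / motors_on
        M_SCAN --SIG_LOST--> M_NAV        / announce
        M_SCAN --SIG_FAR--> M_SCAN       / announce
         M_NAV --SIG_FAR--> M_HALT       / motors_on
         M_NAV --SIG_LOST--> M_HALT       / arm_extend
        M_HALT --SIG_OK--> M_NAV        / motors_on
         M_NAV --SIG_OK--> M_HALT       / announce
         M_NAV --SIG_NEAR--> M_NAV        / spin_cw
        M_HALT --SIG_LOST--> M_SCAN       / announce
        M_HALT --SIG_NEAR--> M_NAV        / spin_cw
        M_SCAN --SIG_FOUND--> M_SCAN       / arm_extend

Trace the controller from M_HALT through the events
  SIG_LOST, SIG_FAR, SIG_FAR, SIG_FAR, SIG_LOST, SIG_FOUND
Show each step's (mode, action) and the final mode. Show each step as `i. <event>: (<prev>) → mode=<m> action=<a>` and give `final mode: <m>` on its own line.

1. SIG_LOST: (M_HALT) → mode=M_SCAN action=announce
2. SIG_FAR: (M_SCAN) → mode=M_SCAN action=announce
3. SIG_FAR: (M_SCAN) → mode=M_SCAN action=announce
4. SIG_FAR: (M_SCAN) → mode=M_SCAN action=announce
5. SIG_LOST: (M_SCAN) → mode=M_NAV action=announce
6. SIG_FOUND: (M_NAV) → mode=M_NAV action=motors_on

final mode: M_NAV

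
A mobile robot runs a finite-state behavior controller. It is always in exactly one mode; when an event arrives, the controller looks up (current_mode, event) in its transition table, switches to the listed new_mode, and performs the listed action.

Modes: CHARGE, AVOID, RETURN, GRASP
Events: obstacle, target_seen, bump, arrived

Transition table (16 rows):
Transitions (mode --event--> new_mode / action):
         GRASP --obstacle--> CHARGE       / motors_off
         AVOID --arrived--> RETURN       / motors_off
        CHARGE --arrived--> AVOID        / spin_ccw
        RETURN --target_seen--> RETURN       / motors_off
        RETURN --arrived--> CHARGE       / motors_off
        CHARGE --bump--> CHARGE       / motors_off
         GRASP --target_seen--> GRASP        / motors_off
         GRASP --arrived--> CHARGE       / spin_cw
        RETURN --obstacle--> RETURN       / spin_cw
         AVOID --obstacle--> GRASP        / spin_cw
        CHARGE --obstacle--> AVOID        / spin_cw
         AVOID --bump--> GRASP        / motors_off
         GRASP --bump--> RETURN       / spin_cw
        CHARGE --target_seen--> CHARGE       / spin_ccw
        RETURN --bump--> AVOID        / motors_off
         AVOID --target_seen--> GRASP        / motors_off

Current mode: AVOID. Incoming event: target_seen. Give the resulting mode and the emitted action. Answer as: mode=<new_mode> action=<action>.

current mode = AVOID; filter table to that mode:
  (AVOID, arrived) → (RETURN, motors_off)
  (AVOID, obstacle) → (GRASP, spin_cw)
  (AVOID, bump) → (GRASP, motors_off)
  (AVOID, target_seen) → (GRASP, motors_off)  ← event matches
event = target_seen selects (GRASP, motors_off)

mode=GRASP action=motors_off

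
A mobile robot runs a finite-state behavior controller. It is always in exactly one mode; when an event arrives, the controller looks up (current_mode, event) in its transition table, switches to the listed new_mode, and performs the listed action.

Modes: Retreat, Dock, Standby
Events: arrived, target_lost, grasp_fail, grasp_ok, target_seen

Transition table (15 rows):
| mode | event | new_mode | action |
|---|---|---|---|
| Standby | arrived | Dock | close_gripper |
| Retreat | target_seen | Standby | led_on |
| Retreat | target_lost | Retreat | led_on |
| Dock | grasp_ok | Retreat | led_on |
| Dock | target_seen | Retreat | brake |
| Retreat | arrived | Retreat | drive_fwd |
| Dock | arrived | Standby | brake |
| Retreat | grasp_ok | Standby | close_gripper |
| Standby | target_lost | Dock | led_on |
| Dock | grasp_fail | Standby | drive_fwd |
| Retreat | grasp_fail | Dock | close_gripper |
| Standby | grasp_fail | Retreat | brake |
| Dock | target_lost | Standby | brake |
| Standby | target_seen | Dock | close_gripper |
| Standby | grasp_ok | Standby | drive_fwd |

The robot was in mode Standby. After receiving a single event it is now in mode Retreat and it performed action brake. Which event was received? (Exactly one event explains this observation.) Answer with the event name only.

grasp_fail

try arrived: (Standby, arrived) → (Dock, close_gripper)
try target_lost: (Standby, target_lost) → (Dock, led_on)
try grasp_fail: (Standby, grasp_fail) → (Retreat, brake)  ← matches
try grasp_ok: (Standby, grasp_ok) → (Standby, drive_fwd)
try target_seen: (Standby, target_seen) → (Dock, close_gripper)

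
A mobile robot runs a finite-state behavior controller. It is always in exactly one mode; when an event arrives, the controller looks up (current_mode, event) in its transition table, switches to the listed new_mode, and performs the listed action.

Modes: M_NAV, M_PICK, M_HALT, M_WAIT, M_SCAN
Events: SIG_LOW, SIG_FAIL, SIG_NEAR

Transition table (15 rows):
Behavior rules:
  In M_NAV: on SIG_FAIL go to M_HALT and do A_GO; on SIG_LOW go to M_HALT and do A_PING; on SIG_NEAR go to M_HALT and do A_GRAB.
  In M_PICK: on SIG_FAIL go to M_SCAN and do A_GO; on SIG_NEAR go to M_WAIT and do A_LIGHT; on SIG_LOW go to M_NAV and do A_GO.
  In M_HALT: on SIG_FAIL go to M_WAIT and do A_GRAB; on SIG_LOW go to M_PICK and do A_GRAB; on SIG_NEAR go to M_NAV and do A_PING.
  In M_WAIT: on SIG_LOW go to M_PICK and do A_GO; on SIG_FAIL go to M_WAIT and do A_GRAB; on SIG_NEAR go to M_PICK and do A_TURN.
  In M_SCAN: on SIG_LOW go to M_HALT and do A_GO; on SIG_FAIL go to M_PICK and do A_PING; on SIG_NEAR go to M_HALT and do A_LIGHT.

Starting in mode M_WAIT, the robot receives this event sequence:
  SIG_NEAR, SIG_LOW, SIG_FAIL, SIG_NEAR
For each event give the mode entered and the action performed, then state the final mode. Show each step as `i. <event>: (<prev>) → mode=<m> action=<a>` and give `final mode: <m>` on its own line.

final mode: M_NAV

1. SIG_NEAR: (M_WAIT) → mode=M_PICK action=A_TURN
2. SIG_LOW: (M_PICK) → mode=M_NAV action=A_GO
3. SIG_FAIL: (M_NAV) → mode=M_HALT action=A_GO
4. SIG_NEAR: (M_HALT) → mode=M_NAV action=A_PING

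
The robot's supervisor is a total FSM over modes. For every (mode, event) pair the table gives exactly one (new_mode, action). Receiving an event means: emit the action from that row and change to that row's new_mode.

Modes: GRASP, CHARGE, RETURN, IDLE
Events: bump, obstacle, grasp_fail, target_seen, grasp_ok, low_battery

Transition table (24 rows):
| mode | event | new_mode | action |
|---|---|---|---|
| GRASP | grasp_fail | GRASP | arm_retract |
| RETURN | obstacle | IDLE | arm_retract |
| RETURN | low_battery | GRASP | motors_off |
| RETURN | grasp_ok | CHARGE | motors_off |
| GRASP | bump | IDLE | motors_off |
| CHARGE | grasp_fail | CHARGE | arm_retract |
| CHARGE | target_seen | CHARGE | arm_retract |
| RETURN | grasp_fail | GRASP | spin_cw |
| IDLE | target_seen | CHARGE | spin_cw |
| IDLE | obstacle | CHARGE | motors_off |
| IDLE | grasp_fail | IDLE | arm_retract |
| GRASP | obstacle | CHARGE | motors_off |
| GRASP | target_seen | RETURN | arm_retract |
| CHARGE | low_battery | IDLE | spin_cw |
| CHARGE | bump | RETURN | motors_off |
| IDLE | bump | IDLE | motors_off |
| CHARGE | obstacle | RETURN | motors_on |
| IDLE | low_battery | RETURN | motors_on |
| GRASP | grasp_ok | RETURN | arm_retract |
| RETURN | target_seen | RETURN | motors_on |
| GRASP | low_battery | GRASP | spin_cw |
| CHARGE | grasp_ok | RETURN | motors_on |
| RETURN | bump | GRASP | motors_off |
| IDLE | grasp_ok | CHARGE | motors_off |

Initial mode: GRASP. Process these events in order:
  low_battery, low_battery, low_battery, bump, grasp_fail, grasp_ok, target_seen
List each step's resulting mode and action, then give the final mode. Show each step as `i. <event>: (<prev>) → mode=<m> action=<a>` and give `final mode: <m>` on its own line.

final mode: CHARGE

1. low_battery: (GRASP) → mode=GRASP action=spin_cw
2. low_battery: (GRASP) → mode=GRASP action=spin_cw
3. low_battery: (GRASP) → mode=GRASP action=spin_cw
4. bump: (GRASP) → mode=IDLE action=motors_off
5. grasp_fail: (IDLE) → mode=IDLE action=arm_retract
6. grasp_ok: (IDLE) → mode=CHARGE action=motors_off
7. target_seen: (CHARGE) → mode=CHARGE action=arm_retract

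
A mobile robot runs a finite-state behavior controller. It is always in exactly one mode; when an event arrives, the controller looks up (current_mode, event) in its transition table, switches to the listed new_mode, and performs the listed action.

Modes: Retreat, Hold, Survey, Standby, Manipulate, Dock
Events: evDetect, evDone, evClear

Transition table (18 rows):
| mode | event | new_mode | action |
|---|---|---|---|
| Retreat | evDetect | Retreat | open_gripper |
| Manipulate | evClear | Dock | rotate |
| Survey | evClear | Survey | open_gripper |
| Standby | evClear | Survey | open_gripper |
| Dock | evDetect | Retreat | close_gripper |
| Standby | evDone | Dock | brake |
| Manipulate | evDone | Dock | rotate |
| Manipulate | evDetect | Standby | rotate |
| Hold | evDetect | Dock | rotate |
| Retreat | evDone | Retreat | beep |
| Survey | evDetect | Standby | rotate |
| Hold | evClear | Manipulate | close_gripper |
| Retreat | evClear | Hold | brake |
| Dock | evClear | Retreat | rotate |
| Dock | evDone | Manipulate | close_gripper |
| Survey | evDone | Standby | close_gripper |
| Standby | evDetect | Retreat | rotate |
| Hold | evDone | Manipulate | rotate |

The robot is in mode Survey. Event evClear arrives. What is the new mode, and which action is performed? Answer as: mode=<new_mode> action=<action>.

mode=Survey action=open_gripper

current mode = Survey; filter table to that mode:
  (Survey, evClear) → (Survey, open_gripper)  ← event matches
  (Survey, evDetect) → (Standby, rotate)
  (Survey, evDone) → (Standby, close_gripper)
event = evClear selects (Survey, open_gripper)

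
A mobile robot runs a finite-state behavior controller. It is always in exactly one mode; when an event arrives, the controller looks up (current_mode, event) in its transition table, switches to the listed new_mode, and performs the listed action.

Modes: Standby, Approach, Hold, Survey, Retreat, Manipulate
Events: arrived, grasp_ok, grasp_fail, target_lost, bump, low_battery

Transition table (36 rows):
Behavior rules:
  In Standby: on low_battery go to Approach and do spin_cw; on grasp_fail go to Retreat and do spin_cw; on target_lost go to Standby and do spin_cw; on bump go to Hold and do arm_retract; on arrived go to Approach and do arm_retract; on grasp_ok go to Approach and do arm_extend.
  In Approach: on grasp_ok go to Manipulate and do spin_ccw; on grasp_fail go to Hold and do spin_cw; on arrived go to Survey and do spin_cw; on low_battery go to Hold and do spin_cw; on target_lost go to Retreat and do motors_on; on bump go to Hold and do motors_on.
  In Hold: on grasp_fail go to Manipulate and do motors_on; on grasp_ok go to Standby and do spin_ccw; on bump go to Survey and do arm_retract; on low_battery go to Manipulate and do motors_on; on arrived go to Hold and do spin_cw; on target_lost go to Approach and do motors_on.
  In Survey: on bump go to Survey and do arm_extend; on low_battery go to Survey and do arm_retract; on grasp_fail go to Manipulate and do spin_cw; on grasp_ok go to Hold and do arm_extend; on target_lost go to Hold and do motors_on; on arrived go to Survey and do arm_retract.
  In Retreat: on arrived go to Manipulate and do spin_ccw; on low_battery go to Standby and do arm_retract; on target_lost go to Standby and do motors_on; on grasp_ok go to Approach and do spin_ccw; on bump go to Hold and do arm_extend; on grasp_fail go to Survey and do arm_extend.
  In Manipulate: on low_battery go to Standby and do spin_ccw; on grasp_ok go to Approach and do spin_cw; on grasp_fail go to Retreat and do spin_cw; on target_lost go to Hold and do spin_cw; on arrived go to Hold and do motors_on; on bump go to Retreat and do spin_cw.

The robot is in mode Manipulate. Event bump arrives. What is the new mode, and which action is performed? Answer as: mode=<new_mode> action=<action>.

mode=Retreat action=spin_cw

current mode = Manipulate; filter table to that mode:
  (Manipulate, low_battery) → (Standby, spin_ccw)
  (Manipulate, grasp_ok) → (Approach, spin_cw)
  (Manipulate, grasp_fail) → (Retreat, spin_cw)
  (Manipulate, target_lost) → (Hold, spin_cw)
  (Manipulate, arrived) → (Hold, motors_on)
  (Manipulate, bump) → (Retreat, spin_cw)  ← event matches
event = bump selects (Retreat, spin_cw)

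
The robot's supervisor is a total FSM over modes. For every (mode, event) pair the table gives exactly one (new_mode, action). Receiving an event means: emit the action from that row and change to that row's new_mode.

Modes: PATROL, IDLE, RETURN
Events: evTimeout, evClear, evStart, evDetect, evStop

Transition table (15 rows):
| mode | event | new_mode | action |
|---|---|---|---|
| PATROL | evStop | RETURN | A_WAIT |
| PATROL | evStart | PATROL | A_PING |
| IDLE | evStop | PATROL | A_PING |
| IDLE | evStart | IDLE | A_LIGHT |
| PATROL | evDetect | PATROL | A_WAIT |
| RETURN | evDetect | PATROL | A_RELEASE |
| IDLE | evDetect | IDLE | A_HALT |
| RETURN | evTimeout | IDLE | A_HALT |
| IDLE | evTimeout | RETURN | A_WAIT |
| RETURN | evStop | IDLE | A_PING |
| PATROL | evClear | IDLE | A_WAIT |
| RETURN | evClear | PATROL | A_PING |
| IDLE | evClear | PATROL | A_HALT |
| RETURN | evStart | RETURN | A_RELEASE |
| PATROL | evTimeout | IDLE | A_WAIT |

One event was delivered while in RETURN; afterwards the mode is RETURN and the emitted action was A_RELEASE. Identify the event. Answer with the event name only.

try evTimeout: (RETURN, evTimeout) → (IDLE, A_HALT)
try evClear: (RETURN, evClear) → (PATROL, A_PING)
try evStart: (RETURN, evStart) → (RETURN, A_RELEASE)  ← matches
try evDetect: (RETURN, evDetect) → (PATROL, A_RELEASE)
try evStop: (RETURN, evStop) → (IDLE, A_PING)

evStart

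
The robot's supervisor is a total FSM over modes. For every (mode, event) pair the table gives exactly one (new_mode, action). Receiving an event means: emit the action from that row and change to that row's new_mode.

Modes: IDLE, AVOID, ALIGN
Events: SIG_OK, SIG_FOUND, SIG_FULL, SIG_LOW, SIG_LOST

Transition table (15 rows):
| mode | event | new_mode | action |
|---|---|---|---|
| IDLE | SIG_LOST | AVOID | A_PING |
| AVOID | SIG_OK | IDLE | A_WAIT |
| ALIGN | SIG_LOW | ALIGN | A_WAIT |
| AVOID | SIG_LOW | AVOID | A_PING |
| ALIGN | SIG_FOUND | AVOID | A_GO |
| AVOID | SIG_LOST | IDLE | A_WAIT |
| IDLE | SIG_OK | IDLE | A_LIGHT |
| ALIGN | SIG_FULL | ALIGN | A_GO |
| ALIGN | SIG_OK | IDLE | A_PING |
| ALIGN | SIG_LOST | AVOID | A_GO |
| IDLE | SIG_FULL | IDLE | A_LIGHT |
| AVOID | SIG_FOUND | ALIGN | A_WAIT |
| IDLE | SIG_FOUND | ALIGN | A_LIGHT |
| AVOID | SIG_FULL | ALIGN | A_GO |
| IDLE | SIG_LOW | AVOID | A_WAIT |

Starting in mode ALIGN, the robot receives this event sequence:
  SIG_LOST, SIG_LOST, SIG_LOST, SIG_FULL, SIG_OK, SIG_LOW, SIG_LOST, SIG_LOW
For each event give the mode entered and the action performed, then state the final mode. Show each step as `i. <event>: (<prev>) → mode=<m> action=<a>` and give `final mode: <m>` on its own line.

1. SIG_LOST: (ALIGN) → mode=AVOID action=A_GO
2. SIG_LOST: (AVOID) → mode=IDLE action=A_WAIT
3. SIG_LOST: (IDLE) → mode=AVOID action=A_PING
4. SIG_FULL: (AVOID) → mode=ALIGN action=A_GO
5. SIG_OK: (ALIGN) → mode=IDLE action=A_PING
6. SIG_LOW: (IDLE) → mode=AVOID action=A_WAIT
7. SIG_LOST: (AVOID) → mode=IDLE action=A_WAIT
8. SIG_LOW: (IDLE) → mode=AVOID action=A_WAIT

final mode: AVOID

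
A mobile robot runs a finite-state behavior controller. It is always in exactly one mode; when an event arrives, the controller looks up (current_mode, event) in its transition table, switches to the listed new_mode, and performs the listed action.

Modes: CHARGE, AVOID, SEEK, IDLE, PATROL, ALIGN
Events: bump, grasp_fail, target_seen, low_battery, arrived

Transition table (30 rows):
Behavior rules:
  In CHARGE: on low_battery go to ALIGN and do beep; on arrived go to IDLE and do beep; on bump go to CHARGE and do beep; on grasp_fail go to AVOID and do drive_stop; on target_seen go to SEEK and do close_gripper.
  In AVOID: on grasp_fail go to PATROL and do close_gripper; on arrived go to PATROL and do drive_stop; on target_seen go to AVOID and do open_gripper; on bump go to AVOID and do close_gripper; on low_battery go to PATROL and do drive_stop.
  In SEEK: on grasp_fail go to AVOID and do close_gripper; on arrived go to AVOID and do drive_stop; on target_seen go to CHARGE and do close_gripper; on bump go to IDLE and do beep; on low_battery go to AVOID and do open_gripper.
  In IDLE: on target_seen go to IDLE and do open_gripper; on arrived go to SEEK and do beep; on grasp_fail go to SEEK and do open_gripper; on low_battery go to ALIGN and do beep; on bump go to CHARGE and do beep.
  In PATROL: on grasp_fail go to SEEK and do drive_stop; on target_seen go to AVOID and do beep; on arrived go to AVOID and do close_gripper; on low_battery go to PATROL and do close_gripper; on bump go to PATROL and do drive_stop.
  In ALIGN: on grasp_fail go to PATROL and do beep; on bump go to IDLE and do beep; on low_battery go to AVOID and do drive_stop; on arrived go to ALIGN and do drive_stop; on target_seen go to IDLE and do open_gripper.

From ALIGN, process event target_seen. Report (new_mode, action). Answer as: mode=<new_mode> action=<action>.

current mode = ALIGN; filter table to that mode:
  (ALIGN, grasp_fail) → (PATROL, beep)
  (ALIGN, bump) → (IDLE, beep)
  (ALIGN, low_battery) → (AVOID, drive_stop)
  (ALIGN, arrived) → (ALIGN, drive_stop)
  (ALIGN, target_seen) → (IDLE, open_gripper)  ← event matches
event = target_seen selects (IDLE, open_gripper)

mode=IDLE action=open_gripper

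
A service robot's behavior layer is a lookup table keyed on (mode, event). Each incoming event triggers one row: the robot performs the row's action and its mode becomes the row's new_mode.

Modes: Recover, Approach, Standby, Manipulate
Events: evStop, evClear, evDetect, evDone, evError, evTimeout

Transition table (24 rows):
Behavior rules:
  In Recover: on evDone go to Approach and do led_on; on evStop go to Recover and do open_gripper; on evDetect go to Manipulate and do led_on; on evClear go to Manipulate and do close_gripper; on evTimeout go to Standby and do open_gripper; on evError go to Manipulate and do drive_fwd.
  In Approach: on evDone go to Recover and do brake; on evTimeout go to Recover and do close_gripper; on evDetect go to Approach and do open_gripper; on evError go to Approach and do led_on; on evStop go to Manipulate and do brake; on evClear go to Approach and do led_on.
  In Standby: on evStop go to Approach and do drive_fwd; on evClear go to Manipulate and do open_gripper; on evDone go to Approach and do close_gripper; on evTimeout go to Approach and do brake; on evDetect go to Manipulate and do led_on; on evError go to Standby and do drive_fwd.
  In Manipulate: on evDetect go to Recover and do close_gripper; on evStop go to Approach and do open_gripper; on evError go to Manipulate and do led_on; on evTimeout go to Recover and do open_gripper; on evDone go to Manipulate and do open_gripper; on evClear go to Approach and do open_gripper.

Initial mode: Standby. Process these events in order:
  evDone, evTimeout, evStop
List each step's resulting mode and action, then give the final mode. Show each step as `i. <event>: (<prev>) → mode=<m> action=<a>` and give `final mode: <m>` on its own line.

1. evDone: (Standby) → mode=Approach action=close_gripper
2. evTimeout: (Approach) → mode=Recover action=close_gripper
3. evStop: (Recover) → mode=Recover action=open_gripper

final mode: Recover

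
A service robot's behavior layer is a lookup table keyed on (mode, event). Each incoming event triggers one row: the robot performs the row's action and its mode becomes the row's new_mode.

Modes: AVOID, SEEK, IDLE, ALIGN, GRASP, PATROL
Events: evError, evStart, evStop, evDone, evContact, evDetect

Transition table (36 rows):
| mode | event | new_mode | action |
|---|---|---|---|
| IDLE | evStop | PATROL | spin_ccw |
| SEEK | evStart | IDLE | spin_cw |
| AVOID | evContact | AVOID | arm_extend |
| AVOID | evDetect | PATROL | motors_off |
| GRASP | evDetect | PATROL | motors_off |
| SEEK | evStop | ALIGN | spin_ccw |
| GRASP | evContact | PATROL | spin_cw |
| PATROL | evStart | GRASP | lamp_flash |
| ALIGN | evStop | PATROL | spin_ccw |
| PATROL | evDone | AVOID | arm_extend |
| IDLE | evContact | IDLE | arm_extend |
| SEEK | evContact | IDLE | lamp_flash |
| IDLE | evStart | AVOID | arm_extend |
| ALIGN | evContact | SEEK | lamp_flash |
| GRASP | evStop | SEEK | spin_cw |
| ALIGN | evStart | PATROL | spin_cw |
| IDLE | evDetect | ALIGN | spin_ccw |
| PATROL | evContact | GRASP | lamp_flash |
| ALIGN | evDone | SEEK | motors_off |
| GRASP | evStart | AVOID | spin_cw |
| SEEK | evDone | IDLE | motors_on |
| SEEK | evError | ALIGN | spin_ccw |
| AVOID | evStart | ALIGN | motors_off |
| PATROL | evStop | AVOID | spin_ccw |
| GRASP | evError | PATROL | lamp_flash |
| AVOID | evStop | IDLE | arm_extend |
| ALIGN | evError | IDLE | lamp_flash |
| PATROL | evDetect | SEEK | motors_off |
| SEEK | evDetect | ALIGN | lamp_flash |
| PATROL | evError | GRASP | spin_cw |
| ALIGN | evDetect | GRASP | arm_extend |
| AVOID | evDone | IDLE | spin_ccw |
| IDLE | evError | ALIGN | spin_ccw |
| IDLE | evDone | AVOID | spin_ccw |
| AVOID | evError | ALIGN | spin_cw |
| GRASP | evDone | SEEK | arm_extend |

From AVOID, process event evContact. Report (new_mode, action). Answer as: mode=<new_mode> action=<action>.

mode=AVOID action=arm_extend

current mode = AVOID; filter table to that mode:
  (AVOID, evContact) → (AVOID, arm_extend)  ← event matches
  (AVOID, evDetect) → (PATROL, motors_off)
  (AVOID, evStart) → (ALIGN, motors_off)
  (AVOID, evStop) → (IDLE, arm_extend)
  (AVOID, evDone) → (IDLE, spin_ccw)
  (AVOID, evError) → (ALIGN, spin_cw)
event = evContact selects (AVOID, arm_extend)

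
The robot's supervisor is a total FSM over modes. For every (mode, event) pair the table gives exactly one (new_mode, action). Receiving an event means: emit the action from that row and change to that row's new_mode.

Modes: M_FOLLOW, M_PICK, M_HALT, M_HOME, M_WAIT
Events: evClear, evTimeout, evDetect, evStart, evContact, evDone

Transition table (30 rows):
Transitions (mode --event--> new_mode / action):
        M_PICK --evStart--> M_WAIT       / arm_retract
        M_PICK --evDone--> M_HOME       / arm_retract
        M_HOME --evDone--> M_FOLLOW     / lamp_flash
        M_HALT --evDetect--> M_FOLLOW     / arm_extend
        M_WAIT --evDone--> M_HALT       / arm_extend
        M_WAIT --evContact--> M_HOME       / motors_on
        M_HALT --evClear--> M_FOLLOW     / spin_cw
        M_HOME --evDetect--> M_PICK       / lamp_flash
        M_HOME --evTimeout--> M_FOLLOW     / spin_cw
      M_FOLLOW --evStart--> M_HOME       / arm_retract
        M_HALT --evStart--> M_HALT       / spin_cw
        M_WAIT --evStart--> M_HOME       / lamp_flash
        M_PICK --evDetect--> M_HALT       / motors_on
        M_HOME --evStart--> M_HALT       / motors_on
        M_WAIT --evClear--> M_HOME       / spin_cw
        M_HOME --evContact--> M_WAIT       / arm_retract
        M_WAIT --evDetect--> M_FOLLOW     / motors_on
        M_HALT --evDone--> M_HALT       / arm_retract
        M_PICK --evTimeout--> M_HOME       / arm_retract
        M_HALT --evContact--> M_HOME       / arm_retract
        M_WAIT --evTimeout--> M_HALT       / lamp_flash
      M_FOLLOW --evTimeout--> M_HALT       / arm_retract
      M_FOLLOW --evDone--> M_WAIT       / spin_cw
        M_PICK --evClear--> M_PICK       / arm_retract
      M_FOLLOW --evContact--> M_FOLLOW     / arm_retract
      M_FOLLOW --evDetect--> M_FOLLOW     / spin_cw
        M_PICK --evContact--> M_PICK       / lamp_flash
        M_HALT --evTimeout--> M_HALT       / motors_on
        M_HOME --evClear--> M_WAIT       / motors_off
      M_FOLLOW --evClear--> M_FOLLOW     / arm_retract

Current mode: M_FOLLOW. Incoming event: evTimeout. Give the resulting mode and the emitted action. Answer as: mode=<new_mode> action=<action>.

mode=M_HALT action=arm_retract

current mode = M_FOLLOW; filter table to that mode:
  (M_FOLLOW, evStart) → (M_HOME, arm_retract)
  (M_FOLLOW, evTimeout) → (M_HALT, arm_retract)  ← event matches
  (M_FOLLOW, evDone) → (M_WAIT, spin_cw)
  (M_FOLLOW, evContact) → (M_FOLLOW, arm_retract)
  (M_FOLLOW, evDetect) → (M_FOLLOW, spin_cw)
  (M_FOLLOW, evClear) → (M_FOLLOW, arm_retract)
event = evTimeout selects (M_HALT, arm_retract)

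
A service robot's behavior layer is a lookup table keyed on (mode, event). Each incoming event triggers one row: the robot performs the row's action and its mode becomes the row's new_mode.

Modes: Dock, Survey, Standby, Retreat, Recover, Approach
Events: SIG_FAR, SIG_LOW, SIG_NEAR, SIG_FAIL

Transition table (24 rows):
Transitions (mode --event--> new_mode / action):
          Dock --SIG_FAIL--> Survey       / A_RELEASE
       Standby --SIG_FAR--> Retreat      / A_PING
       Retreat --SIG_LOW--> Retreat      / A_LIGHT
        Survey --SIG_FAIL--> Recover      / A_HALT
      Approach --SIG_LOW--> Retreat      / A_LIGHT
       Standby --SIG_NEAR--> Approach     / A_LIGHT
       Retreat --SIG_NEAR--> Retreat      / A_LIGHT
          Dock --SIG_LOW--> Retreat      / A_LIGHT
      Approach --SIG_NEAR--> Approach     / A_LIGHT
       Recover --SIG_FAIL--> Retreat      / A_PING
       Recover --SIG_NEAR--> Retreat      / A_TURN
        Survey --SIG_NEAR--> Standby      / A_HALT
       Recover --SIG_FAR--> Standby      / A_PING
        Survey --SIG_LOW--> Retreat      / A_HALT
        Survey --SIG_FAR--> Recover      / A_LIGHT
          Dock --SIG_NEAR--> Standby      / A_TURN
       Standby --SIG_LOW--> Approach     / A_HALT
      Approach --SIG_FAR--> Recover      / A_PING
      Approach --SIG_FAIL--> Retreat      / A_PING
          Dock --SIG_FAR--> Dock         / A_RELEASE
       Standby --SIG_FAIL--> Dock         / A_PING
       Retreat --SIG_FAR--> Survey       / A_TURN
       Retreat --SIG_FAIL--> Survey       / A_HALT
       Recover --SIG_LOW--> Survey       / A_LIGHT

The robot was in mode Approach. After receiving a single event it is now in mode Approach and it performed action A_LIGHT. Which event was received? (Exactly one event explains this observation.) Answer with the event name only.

try SIG_FAR: (Approach, SIG_FAR) → (Recover, A_PING)
try SIG_LOW: (Approach, SIG_LOW) → (Retreat, A_LIGHT)
try SIG_NEAR: (Approach, SIG_NEAR) → (Approach, A_LIGHT)  ← matches
try SIG_FAIL: (Approach, SIG_FAIL) → (Retreat, A_PING)

SIG_NEAR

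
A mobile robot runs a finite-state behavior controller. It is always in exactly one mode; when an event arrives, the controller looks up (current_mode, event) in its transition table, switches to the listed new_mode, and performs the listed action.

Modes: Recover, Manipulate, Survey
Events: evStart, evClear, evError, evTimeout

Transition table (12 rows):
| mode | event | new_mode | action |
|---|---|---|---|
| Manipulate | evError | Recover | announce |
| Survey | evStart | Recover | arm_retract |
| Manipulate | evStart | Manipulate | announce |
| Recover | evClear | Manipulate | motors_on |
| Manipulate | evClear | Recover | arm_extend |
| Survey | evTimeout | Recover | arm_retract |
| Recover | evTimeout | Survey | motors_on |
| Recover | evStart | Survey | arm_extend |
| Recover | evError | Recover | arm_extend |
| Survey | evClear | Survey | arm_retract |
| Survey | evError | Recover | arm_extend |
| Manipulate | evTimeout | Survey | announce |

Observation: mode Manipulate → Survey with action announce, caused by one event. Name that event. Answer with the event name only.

try evStart: (Manipulate, evStart) → (Manipulate, announce)
try evClear: (Manipulate, evClear) → (Recover, arm_extend)
try evError: (Manipulate, evError) → (Recover, announce)
try evTimeout: (Manipulate, evTimeout) → (Survey, announce)  ← matches

evTimeout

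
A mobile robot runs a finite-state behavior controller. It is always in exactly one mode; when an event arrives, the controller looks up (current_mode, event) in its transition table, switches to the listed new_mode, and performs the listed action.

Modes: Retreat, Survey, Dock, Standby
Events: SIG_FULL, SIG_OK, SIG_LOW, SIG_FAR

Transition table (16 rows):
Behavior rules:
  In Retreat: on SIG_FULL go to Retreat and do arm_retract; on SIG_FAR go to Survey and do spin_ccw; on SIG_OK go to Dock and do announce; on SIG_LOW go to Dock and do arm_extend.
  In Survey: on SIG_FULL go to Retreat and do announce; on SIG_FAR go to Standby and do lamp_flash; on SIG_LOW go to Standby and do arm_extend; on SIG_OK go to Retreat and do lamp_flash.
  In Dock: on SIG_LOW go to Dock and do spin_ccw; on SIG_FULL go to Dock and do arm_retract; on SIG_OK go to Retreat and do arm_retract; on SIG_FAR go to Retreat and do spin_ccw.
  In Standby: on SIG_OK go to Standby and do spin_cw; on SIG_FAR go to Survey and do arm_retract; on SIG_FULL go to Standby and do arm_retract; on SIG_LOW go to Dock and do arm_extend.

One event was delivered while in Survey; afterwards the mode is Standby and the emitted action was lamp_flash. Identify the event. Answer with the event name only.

try SIG_FULL: (Survey, SIG_FULL) → (Retreat, announce)
try SIG_OK: (Survey, SIG_OK) → (Retreat, lamp_flash)
try SIG_LOW: (Survey, SIG_LOW) → (Standby, arm_extend)
try SIG_FAR: (Survey, SIG_FAR) → (Standby, lamp_flash)  ← matches

SIG_FAR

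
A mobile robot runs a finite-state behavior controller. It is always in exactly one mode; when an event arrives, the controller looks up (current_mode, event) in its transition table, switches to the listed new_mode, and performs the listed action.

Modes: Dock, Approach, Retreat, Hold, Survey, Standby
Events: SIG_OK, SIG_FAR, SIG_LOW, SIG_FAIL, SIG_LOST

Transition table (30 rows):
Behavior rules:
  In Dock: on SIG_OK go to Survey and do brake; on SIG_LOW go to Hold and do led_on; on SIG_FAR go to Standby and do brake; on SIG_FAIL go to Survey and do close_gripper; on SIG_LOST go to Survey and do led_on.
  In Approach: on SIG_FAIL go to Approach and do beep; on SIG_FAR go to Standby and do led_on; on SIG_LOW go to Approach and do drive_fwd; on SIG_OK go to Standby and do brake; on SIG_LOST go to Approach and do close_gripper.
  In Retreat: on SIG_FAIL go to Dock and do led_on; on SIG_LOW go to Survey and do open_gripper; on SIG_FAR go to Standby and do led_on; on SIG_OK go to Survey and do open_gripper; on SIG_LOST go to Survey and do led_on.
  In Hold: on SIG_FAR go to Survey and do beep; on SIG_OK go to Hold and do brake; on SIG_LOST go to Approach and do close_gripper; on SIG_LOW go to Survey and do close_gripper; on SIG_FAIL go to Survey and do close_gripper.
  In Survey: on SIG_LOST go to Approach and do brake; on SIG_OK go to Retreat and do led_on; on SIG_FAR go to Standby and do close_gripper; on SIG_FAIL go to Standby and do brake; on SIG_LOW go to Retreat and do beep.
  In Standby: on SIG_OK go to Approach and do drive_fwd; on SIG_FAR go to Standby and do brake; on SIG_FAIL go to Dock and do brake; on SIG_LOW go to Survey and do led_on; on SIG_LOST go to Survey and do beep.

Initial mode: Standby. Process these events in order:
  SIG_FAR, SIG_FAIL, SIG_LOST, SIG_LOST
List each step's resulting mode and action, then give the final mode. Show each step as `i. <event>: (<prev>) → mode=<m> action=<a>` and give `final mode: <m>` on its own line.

final mode: Approach

1. SIG_FAR: (Standby) → mode=Standby action=brake
2. SIG_FAIL: (Standby) → mode=Dock action=brake
3. SIG_LOST: (Dock) → mode=Survey action=led_on
4. SIG_LOST: (Survey) → mode=Approach action=brake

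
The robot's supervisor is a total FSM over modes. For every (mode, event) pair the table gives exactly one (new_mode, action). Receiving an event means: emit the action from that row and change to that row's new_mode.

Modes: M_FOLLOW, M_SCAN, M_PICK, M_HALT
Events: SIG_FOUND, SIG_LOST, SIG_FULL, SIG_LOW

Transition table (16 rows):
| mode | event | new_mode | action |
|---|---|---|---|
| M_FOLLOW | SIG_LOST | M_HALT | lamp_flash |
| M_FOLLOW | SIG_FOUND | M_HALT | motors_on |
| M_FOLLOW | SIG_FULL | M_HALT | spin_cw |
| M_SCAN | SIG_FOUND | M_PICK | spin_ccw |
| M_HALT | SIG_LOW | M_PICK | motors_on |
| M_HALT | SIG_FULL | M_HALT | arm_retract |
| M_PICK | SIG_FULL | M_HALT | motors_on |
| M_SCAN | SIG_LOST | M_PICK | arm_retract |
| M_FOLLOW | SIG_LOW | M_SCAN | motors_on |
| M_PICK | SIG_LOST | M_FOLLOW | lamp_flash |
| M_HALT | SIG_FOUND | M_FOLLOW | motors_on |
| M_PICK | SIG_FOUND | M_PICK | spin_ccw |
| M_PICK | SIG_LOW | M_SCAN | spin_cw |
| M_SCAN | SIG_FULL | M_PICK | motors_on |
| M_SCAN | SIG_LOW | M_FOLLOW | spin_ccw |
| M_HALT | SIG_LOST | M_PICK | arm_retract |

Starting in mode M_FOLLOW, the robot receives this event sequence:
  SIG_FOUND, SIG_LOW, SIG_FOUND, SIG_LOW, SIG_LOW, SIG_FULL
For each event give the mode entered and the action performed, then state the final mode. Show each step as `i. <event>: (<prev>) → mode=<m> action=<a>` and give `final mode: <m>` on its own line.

1. SIG_FOUND: (M_FOLLOW) → mode=M_HALT action=motors_on
2. SIG_LOW: (M_HALT) → mode=M_PICK action=motors_on
3. SIG_FOUND: (M_PICK) → mode=M_PICK action=spin_ccw
4. SIG_LOW: (M_PICK) → mode=M_SCAN action=spin_cw
5. SIG_LOW: (M_SCAN) → mode=M_FOLLOW action=spin_ccw
6. SIG_FULL: (M_FOLLOW) → mode=M_HALT action=spin_cw

final mode: M_HALT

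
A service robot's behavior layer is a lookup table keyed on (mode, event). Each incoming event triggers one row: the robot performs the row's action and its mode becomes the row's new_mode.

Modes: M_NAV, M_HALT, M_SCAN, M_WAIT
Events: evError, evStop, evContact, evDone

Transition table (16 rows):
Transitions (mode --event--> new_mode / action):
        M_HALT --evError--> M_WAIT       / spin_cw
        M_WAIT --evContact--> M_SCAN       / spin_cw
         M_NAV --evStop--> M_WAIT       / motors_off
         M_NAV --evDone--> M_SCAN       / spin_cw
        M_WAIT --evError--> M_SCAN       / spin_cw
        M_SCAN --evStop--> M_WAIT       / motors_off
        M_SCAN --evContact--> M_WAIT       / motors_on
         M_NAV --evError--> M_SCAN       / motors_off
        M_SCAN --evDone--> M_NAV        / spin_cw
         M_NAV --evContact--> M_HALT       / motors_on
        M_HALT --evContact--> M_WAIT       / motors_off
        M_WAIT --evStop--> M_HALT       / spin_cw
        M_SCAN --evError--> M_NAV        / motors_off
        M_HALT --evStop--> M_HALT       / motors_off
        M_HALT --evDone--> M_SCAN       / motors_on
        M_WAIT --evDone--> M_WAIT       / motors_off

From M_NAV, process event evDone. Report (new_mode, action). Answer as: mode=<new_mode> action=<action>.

mode=M_SCAN action=spin_cw

current mode = M_NAV; filter table to that mode:
  (M_NAV, evStop) → (M_WAIT, motors_off)
  (M_NAV, evDone) → (M_SCAN, spin_cw)  ← event matches
  (M_NAV, evError) → (M_SCAN, motors_off)
  (M_NAV, evContact) → (M_HALT, motors_on)
event = evDone selects (M_SCAN, spin_cw)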